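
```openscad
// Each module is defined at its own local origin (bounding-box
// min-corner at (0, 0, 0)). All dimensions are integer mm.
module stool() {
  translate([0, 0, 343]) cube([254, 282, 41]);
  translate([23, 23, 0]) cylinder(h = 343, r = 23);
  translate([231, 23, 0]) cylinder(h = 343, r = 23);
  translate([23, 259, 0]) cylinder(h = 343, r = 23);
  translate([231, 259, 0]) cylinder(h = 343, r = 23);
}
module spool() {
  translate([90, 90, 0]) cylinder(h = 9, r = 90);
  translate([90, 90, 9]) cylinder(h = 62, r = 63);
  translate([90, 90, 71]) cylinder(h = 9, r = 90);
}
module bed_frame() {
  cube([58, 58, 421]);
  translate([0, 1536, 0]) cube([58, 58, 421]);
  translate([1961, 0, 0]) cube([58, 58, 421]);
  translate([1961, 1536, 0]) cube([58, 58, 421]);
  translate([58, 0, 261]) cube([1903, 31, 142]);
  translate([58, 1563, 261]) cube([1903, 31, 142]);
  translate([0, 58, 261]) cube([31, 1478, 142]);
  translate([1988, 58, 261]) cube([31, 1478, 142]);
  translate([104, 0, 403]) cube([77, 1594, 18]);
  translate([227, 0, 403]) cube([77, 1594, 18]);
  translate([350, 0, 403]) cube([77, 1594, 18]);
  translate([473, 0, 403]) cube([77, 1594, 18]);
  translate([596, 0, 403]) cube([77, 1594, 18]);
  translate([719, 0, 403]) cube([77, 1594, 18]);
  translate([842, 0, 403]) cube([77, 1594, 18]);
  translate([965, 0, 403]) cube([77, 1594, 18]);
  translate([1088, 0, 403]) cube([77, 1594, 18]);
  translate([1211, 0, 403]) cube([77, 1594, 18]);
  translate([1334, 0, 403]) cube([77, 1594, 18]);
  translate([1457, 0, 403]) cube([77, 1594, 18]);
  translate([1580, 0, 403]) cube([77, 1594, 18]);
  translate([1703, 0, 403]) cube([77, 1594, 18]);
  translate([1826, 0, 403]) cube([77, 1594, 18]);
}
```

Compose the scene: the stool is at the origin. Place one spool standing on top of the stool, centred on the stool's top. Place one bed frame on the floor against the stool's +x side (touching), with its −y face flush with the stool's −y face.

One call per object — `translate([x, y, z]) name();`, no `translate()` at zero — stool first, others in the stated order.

stool();
translate([37, 51, 384]) spool();
translate([254, 0, 0]) bed_frame();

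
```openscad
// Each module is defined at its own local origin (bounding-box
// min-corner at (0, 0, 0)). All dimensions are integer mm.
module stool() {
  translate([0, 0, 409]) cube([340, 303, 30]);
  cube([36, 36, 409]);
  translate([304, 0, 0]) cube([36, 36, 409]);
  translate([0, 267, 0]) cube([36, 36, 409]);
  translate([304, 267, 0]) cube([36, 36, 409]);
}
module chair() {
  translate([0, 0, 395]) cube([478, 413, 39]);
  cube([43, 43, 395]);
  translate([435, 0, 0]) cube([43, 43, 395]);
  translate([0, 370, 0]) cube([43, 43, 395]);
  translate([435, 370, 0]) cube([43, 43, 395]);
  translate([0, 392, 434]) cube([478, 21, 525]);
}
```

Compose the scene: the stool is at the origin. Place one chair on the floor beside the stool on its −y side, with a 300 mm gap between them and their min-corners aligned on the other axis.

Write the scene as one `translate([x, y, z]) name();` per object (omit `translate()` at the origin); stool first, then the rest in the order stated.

stool();
translate([0, -713, 0]) chair();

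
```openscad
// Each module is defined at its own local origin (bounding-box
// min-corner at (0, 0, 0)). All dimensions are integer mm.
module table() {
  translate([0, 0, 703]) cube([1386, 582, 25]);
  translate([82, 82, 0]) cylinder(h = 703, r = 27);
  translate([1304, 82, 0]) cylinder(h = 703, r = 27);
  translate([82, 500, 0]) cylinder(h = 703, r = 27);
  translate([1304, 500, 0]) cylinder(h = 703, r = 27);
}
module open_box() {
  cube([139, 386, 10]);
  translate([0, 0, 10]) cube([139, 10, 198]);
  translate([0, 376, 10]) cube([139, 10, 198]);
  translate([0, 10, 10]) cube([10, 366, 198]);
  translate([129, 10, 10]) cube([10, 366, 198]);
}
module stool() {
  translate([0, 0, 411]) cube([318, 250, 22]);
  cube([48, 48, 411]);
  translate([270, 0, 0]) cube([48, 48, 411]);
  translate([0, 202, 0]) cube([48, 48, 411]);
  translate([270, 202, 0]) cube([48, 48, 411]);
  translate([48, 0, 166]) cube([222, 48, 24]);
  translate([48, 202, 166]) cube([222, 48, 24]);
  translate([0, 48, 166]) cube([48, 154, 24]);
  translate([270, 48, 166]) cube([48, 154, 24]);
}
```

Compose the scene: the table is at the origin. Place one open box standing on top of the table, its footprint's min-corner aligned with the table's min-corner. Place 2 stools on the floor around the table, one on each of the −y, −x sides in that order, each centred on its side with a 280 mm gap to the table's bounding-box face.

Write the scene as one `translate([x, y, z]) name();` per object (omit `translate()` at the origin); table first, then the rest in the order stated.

table();
translate([0, 0, 728]) open_box();
translate([534, -530, 0]) stool();
translate([-598, 166, 0]) stool();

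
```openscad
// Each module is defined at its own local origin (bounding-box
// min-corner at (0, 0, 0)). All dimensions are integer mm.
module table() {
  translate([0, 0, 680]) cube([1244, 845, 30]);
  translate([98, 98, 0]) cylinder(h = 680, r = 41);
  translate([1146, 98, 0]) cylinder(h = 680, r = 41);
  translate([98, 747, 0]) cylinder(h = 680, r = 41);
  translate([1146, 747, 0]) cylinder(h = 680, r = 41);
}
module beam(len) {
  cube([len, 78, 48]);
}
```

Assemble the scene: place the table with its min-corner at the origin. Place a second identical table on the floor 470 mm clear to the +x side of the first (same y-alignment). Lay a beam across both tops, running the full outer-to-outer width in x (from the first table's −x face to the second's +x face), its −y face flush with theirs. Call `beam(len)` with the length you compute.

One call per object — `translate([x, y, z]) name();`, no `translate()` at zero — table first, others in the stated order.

table();
translate([1714, 0, 0]) table();
translate([0, 0, 710]) beam(2958);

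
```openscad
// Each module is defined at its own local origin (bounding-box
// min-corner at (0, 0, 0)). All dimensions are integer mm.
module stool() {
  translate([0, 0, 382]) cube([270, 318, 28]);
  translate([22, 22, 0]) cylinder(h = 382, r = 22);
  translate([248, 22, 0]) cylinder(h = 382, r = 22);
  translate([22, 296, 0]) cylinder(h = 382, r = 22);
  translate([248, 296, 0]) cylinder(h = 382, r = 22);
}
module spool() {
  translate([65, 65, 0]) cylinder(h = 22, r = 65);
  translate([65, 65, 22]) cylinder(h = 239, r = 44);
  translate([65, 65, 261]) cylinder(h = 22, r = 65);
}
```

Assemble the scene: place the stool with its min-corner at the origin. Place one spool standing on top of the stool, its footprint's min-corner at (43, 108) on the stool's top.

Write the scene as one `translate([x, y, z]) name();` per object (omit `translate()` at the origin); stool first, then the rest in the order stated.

stool();
translate([43, 108, 410]) spool();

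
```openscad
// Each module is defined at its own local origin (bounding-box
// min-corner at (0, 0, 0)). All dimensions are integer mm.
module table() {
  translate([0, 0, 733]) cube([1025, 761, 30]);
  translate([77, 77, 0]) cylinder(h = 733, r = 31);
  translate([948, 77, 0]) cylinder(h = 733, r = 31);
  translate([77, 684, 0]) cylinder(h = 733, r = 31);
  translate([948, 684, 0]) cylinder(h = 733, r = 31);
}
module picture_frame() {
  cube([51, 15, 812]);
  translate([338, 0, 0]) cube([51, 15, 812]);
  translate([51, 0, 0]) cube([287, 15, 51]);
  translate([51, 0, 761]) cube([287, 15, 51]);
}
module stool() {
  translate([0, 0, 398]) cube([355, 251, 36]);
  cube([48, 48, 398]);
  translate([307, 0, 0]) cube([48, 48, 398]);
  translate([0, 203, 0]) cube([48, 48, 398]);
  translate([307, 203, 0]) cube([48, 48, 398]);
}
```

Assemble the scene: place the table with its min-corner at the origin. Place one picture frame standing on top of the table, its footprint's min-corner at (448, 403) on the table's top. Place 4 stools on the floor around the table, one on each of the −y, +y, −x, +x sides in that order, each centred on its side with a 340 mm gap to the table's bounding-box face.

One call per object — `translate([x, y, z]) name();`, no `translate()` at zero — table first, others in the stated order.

table();
translate([448, 403, 763]) picture_frame();
translate([335, -591, 0]) stool();
translate([335, 1101, 0]) stool();
translate([-695, 255, 0]) stool();
translate([1365, 255, 0]) stool();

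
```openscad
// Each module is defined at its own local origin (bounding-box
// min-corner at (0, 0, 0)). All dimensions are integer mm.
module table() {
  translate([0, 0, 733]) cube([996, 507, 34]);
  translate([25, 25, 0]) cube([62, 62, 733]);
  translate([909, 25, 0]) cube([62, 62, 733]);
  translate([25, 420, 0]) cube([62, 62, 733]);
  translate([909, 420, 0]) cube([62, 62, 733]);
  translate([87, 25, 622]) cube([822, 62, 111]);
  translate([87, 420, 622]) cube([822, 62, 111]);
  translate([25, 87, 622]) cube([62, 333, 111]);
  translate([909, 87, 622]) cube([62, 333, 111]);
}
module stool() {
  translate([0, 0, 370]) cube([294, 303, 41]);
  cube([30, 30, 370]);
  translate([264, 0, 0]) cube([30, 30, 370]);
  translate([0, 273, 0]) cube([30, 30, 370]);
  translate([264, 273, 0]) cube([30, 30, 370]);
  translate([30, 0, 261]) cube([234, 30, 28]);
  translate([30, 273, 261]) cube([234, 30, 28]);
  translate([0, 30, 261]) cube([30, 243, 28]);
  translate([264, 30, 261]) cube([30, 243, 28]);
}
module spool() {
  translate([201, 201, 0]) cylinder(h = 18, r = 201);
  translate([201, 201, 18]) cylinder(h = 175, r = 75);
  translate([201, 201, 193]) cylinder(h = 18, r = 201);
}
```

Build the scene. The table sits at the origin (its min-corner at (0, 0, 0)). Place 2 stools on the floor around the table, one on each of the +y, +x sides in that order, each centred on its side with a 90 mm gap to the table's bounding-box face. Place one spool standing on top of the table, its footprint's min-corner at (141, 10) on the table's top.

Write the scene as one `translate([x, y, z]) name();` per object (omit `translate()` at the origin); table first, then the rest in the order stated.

table();
translate([351, 597, 0]) stool();
translate([1086, 102, 0]) stool();
translate([141, 10, 767]) spool();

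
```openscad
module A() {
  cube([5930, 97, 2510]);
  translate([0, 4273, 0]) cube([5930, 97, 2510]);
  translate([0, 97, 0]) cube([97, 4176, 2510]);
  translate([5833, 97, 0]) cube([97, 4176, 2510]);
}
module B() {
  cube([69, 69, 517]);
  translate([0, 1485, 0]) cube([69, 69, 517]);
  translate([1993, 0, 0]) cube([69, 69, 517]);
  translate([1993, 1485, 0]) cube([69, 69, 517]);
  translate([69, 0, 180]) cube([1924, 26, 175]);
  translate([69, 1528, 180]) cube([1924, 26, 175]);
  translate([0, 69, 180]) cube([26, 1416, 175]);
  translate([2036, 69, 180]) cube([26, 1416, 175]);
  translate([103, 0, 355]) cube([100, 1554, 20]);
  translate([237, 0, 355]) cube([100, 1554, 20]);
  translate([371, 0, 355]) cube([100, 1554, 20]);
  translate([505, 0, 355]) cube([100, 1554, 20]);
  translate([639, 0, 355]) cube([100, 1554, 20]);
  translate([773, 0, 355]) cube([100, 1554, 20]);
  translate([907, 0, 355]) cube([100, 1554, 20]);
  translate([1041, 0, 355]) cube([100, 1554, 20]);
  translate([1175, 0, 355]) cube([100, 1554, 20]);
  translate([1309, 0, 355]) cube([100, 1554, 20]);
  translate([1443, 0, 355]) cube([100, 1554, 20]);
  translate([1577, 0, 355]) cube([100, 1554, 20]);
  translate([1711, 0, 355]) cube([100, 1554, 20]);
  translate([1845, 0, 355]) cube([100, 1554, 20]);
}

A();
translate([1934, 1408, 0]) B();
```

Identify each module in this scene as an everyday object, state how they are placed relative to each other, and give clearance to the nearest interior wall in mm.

Clearances: x = 1837, y = 1311; minimum 1311 mm.

A is a house frame. B is a bed frame. The bed frame sits inside the house frame, centred. The clearance to the nearest interior wall is 1311 mm.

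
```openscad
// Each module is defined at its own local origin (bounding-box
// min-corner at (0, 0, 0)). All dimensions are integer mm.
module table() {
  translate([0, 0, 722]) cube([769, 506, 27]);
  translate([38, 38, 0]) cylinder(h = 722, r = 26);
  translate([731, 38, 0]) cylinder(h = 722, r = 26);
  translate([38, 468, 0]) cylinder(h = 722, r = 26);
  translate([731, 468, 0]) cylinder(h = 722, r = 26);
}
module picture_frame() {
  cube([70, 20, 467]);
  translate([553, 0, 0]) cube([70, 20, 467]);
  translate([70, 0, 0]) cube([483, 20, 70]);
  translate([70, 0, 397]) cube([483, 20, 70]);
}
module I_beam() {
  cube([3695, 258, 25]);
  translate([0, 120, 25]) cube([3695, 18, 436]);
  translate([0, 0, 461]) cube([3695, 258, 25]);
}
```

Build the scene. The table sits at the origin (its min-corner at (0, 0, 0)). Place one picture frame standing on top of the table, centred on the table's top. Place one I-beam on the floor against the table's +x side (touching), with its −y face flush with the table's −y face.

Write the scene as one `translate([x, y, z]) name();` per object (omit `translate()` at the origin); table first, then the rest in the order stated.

table();
translate([73, 243, 749]) picture_frame();
translate([769, 0, 0]) I_beam();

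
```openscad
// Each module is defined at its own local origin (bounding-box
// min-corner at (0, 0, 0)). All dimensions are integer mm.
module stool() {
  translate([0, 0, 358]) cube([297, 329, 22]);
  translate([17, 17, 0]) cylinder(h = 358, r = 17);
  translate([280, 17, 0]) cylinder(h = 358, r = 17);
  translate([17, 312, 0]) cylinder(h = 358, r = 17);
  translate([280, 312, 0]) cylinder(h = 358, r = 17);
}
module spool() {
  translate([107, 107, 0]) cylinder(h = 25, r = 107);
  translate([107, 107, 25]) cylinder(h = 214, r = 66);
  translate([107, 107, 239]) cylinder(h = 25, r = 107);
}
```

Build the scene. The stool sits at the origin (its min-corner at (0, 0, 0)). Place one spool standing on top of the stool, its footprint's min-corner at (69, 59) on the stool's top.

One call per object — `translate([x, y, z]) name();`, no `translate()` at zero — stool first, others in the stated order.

stool();
translate([69, 59, 380]) spool();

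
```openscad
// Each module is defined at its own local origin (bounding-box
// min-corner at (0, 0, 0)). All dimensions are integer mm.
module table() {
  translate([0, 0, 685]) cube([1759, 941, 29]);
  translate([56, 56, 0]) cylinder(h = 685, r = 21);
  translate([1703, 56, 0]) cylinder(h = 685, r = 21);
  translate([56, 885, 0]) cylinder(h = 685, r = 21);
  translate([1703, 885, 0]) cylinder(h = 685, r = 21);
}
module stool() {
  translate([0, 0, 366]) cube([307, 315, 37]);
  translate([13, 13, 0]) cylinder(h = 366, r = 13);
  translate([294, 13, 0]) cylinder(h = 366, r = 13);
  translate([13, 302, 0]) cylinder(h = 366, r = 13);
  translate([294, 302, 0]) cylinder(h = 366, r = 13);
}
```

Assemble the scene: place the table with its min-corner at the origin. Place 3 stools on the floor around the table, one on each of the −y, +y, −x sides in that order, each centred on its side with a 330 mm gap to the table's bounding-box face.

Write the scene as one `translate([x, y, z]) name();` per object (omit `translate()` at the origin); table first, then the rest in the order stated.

table();
translate([726, -645, 0]) stool();
translate([726, 1271, 0]) stool();
translate([-637, 313, 0]) stool();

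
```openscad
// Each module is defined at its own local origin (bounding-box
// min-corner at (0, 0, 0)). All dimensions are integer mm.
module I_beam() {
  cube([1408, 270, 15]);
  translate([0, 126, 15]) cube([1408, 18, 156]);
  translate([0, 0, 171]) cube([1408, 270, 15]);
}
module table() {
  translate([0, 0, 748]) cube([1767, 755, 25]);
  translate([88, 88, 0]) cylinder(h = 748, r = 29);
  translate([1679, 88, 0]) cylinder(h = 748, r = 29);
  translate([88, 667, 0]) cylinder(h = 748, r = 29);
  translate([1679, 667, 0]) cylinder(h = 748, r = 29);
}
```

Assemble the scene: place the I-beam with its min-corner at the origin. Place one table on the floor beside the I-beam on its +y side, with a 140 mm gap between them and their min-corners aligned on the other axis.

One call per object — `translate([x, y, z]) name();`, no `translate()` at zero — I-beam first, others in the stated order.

I_beam();
translate([0, 410, 0]) table();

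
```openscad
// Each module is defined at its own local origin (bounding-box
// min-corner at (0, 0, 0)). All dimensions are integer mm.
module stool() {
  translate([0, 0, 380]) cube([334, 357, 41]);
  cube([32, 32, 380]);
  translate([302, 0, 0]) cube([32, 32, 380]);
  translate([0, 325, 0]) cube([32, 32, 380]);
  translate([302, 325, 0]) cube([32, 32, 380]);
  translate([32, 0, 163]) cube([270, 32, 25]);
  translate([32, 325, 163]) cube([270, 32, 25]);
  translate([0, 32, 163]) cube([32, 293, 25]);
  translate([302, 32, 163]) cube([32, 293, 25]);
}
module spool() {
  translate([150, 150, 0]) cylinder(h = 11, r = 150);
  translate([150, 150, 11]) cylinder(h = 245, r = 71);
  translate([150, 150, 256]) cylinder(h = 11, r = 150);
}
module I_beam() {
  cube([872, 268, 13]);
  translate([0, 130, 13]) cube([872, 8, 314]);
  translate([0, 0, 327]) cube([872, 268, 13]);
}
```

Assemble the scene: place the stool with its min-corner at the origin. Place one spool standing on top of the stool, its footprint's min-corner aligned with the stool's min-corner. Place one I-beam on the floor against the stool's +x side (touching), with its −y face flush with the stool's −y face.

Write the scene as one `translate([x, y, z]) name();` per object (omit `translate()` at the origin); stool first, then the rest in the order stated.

stool();
translate([0, 0, 421]) spool();
translate([334, 0, 0]) I_beam();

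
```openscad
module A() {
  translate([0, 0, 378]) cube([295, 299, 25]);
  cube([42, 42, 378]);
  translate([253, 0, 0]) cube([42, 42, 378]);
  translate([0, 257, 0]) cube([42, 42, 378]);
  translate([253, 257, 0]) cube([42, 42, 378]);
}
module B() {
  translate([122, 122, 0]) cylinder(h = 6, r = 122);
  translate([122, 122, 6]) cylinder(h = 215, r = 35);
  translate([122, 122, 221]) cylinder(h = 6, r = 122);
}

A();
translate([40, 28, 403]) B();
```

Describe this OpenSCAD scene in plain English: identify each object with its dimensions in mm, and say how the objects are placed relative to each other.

A is a four-legged stool. The seat is a 295×299×25 mm slab whose top surface is at z = 403 mm; four square legs, each 42×42 mm in cross-section, run from the floor (z = 0) to the underside of the seat, each flush with a corner of the seat.

B is a spool: two coaxial disc flanges of radius 122 mm and thickness 6 mm, joined by a core cylinder of radius 35 mm and height 215 mm. The lower flange rests on z = 0 and the three cylinders share a vertical axis.

The spool is on top of the stool.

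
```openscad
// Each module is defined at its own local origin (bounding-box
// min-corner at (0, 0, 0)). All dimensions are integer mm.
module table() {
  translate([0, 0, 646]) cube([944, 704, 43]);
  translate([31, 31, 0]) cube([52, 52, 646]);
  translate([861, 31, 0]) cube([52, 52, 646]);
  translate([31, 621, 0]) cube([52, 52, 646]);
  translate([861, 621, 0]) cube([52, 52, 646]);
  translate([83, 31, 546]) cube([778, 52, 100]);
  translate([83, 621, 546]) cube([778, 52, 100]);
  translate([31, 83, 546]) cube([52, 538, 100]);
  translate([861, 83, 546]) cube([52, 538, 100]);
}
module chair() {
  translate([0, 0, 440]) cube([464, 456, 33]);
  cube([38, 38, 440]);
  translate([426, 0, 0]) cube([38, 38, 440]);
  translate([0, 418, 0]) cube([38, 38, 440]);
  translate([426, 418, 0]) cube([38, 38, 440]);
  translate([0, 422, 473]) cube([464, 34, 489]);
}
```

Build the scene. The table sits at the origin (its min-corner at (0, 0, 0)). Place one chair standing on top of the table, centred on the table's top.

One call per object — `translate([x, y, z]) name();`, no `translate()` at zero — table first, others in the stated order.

table();
translate([240, 124, 689]) chair();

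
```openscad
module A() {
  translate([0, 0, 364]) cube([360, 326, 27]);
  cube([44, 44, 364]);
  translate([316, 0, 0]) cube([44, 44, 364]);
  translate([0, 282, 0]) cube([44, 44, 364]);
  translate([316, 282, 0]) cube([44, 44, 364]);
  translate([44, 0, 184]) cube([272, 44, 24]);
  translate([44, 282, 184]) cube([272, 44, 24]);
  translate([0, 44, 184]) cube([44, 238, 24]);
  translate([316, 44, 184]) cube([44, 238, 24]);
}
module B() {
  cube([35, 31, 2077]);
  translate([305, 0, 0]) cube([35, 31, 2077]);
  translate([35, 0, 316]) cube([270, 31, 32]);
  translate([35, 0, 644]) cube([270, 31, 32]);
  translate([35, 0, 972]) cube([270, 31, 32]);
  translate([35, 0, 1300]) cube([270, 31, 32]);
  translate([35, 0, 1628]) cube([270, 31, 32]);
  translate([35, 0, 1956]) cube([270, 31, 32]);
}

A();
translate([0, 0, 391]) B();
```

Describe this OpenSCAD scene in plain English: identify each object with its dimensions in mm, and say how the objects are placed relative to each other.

A is a four-legged stool. The seat is a 360×326×27 mm slab whose top surface is at z = 391 mm; four square legs, each 44×44 mm in cross-section, run from the floor (z = 0) to the underside of the seat, each flush with a corner of the seat. Four stretchers, 44 mm wide and 24 mm tall, connect adjacent legs with their undersides at z = 184 mm, each running between the inner faces of the legs it joins and aligned with the legs' outer faces on the other axis.

B is a wooden ladder with two side rails of 35×31 mm section and 2077 mm height, set 340 mm apart overall. Between them run 6 rectangular rungs (31 mm deep, 32 mm thick), front faces flush with the rails' −y face. The bottom of the first rung is 316 mm above the floor and each subsequent rung is 328 mm higher than the one below.

The ladder is on top of the stool.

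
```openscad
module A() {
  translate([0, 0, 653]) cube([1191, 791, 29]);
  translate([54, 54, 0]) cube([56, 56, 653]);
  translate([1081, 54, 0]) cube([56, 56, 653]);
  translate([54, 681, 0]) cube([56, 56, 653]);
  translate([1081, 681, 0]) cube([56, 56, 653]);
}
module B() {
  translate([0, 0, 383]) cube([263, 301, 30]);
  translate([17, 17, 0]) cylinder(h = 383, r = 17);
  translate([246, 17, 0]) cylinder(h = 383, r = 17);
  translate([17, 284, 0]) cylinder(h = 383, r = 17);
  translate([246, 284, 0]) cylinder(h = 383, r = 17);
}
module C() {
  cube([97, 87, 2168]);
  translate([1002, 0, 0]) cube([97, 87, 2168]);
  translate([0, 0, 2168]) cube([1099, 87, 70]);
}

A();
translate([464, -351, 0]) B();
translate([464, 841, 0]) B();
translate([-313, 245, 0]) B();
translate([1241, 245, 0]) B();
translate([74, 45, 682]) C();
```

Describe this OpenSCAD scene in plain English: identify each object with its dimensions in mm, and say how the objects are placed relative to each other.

A is a table with a 1191×791 mm rectangular top, 29 mm thick, top surface at z = 682 mm, supported by four 56×56 mm square legs, each inset 54 mm from the nearest pair of top edges, running from the floor.

B is a simple wooden stool: a rectangular seat 263 mm (x) by 301 mm (y), 30 mm thick, top face at z = 413 mm, on four round legs, each 34 mm in diameter. The legs rest on z = 0, each leg's axis is inset half a diameter from the nearest pair of seat edges (so the leg's bounding box is flush with the corner).

C is a door frame. The clear opening is 905 mm wide and 2168 mm high. Two 97 mm wide jambs, 87 mm deep, stand either side of the opening from the floor to the top of the opening. A 70 mm thick head sits across the top of both jambs, spanning the full outside width of the frame.

Four stools sit around the table at the −y, +y, −x, +x sides. The door frame is on top of the table.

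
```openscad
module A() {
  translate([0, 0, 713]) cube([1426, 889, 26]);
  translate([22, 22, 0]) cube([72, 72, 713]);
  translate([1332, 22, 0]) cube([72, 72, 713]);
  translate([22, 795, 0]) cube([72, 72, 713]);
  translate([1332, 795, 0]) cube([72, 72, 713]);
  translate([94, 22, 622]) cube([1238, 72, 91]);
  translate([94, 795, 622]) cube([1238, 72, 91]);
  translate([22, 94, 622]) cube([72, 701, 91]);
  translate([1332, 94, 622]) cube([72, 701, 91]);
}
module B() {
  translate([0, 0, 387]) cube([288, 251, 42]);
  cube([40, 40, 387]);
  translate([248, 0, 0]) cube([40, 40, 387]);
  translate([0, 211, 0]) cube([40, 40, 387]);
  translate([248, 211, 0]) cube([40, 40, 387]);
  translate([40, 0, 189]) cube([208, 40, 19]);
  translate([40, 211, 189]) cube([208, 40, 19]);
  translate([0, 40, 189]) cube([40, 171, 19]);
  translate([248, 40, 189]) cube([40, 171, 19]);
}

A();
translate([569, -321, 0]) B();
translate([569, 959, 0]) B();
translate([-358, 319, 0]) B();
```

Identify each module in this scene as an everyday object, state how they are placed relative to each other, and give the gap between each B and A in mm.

A is a table. B is a stool. Three stools sit around the table at the −y, +y, −x sides. The gap between each stool and the table is 70 mm.

Each stool's nearest face is 70 mm from the table's bounding box.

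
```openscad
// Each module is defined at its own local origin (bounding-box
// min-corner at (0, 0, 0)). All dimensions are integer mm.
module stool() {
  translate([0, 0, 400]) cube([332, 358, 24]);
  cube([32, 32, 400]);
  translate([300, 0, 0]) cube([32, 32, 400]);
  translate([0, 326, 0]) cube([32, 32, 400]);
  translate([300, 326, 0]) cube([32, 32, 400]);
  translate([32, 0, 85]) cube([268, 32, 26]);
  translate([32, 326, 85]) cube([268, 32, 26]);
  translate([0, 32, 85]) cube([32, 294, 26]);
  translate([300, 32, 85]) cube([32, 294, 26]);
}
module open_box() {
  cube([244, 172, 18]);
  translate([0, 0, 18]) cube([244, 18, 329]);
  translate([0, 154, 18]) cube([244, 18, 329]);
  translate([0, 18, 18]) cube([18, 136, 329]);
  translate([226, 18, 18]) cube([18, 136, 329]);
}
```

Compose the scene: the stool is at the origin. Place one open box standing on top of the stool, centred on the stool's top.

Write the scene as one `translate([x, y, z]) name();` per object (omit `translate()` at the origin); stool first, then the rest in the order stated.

stool();
translate([44, 93, 424]) open_box();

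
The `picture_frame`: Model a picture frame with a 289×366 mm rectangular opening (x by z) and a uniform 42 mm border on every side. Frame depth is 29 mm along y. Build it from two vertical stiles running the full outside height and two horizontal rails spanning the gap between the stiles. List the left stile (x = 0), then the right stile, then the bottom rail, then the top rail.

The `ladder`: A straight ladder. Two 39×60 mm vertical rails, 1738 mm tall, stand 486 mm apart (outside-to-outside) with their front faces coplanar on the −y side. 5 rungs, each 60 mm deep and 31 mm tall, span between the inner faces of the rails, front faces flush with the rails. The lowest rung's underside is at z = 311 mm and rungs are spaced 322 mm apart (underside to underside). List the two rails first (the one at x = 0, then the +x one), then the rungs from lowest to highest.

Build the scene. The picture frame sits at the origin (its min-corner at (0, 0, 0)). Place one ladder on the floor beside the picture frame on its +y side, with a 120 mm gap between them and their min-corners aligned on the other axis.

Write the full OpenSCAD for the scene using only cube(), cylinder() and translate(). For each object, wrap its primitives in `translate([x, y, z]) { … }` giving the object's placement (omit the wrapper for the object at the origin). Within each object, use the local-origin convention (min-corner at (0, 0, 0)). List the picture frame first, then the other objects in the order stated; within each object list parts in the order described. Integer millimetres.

cube([42, 29, 450]);
translate([331, 0, 0]) cube([42, 29, 450]);
translate([42, 0, 0]) cube([289, 29, 42]);
translate([42, 0, 408]) cube([289, 29, 42]);
translate([0, 149, 0]) {
  cube([39, 60, 1738]);
  translate([447, 0, 0]) cube([39, 60, 1738]);
  translate([39, 0, 311]) cube([408, 60, 31]);
  translate([39, 0, 633]) cube([408, 60, 31]);
  translate([39, 0, 955]) cube([408, 60, 31]);
  translate([39, 0, 1277]) cube([408, 60, 31]);
  translate([39, 0, 1599]) cube([408, 60, 31]);
}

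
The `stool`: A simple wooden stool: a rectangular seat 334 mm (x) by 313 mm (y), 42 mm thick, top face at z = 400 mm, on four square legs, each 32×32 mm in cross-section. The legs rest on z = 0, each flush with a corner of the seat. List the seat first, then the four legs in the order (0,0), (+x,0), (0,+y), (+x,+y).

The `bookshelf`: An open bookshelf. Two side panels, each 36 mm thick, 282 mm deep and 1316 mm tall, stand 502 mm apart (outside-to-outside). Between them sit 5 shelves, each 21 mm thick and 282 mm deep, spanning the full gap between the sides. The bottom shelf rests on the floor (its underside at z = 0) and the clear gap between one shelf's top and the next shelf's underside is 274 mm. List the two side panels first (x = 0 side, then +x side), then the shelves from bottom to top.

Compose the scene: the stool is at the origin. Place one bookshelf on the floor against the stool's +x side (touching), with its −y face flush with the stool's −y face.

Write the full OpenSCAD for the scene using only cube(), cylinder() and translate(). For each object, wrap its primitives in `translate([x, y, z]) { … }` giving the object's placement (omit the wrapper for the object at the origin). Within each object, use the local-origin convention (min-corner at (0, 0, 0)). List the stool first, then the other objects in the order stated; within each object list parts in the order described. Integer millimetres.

translate([0, 0, 358]) cube([334, 313, 42]);
cube([32, 32, 358]);
translate([302, 0, 0]) cube([32, 32, 358]);
translate([0, 281, 0]) cube([32, 32, 358]);
translate([302, 281, 0]) cube([32, 32, 358]);
translate([334, 0, 0]) {
  cube([36, 282, 1316]);
  translate([466, 0, 0]) cube([36, 282, 1316]);
  translate([36, 0, 0]) cube([430, 282, 21]);
  translate([36, 0, 295]) cube([430, 282, 21]);
  translate([36, 0, 590]) cube([430, 282, 21]);
  translate([36, 0, 885]) cube([430, 282, 21]);
  translate([36, 0, 1180]) cube([430, 282, 21]);
}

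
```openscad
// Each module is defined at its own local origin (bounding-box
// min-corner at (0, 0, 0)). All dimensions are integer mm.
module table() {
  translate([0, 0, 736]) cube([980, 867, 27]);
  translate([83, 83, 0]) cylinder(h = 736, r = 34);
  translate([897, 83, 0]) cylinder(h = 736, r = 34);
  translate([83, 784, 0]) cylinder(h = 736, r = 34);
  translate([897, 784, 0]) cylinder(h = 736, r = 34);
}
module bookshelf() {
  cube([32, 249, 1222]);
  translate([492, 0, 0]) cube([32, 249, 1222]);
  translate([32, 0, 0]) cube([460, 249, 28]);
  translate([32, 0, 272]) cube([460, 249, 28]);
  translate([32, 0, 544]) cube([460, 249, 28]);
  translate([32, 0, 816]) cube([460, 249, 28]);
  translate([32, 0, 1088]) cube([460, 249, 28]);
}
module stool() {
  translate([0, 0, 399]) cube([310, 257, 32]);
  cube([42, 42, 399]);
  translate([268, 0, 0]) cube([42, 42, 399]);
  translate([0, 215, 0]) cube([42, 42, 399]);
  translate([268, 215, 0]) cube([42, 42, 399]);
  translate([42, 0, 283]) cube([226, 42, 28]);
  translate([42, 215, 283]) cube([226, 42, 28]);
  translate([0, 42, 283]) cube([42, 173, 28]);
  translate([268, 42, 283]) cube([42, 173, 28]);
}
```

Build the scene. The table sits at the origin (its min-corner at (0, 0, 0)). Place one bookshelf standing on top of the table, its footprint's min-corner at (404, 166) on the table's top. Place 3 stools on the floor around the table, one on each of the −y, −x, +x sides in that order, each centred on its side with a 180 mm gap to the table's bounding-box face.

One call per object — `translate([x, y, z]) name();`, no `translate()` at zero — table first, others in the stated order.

table();
translate([404, 166, 763]) bookshelf();
translate([335, -437, 0]) stool();
translate([-490, 305, 0]) stool();
translate([1160, 305, 0]) stool();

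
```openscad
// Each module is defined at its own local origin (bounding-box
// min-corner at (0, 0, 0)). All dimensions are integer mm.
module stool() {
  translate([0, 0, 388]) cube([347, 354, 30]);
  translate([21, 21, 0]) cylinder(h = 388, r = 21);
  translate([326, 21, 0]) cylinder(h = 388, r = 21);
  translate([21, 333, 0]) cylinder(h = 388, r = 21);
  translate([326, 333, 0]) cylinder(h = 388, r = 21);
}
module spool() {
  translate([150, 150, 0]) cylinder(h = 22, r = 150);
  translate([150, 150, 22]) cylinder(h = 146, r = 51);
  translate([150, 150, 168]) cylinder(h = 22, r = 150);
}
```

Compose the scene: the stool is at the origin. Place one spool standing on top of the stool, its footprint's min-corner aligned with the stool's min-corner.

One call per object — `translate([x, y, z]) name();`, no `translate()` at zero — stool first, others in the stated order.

stool();
translate([0, 0, 418]) spool();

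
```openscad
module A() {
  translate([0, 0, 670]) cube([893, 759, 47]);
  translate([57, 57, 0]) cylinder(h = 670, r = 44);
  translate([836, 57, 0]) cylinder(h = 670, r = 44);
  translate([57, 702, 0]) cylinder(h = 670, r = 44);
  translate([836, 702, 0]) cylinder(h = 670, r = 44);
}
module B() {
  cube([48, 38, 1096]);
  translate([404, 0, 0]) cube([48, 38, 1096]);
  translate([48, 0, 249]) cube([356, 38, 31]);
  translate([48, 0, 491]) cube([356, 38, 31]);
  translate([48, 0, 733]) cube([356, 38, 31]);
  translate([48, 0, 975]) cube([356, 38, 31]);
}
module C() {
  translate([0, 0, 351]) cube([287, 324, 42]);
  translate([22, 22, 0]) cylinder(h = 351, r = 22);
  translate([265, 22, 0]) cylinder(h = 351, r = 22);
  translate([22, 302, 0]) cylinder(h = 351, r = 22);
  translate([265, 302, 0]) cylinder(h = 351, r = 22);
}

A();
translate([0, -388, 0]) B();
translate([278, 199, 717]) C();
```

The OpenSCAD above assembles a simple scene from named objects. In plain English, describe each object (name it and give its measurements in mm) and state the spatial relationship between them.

A is a rectangular dining table. The top is 893×759×47 mm with its upper surface at z = 717 mm. It stands on four round legs of 88 mm diameter, each leg's bounding box inset 13 mm from the nearest pair of top edges, running from the floor to the underside of the top.

B is a wooden ladder with two side rails of 48×38 mm section and 1096 mm height, set 452 mm apart overall. Between them run 4 rectangular rungs (38 mm deep, 31 mm thick), front faces flush with the rails' −y face. The bottom of the first rung is 249 mm above the floor and each subsequent rung is 242 mm higher than the one below.

C is a four-legged stool. The seat is a 287×324×42 mm slab whose top surface is at z = 393 mm; four round legs, each 44 mm in diameter, run from the floor (z = 0) to the underside of the seat, each leg's axis is inset half a diameter from the nearest pair of seat edges (so the leg's bounding box is flush with the corner).

The ladder is on the floor beside the table on its −y side. The stool is on top of the table.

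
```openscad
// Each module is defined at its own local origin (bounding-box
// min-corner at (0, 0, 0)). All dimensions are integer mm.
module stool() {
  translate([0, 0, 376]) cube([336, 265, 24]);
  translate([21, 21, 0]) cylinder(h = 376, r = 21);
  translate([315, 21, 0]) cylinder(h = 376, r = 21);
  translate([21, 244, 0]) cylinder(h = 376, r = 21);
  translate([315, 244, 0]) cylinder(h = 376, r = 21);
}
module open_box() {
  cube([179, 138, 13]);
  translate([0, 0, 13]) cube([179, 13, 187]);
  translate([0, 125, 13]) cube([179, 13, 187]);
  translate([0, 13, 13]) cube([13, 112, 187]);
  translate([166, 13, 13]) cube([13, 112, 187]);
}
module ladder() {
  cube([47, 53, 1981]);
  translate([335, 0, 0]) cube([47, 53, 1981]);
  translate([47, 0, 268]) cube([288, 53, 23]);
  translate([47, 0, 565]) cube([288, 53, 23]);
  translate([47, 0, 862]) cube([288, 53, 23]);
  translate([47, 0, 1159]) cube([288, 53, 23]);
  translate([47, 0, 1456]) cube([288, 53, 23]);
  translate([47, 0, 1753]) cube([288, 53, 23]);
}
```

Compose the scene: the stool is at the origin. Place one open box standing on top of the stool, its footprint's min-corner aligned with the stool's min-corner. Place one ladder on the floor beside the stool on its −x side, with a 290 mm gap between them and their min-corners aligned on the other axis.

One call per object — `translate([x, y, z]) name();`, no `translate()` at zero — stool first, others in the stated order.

stool();
translate([0, 0, 400]) open_box();
translate([-672, 0, 0]) ladder();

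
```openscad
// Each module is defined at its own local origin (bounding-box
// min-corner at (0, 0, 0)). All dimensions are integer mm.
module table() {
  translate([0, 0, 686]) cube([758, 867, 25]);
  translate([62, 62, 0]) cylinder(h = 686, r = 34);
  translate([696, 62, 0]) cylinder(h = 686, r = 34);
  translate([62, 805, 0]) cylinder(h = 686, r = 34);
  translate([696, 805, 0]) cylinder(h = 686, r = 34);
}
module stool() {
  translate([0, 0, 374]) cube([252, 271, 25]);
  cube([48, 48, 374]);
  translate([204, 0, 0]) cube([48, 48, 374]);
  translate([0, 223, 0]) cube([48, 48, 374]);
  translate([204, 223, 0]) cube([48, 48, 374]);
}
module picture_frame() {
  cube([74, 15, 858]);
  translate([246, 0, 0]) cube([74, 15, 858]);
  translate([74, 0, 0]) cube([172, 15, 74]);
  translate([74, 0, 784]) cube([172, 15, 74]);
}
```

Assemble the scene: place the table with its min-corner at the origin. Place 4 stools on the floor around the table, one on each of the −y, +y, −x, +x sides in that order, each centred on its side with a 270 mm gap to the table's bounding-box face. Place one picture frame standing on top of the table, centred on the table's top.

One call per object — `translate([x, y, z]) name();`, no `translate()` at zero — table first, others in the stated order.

table();
translate([253, -541, 0]) stool();
translate([253, 1137, 0]) stool();
translate([-522, 298, 0]) stool();
translate([1028, 298, 0]) stool();
translate([219, 426, 711]) picture_frame();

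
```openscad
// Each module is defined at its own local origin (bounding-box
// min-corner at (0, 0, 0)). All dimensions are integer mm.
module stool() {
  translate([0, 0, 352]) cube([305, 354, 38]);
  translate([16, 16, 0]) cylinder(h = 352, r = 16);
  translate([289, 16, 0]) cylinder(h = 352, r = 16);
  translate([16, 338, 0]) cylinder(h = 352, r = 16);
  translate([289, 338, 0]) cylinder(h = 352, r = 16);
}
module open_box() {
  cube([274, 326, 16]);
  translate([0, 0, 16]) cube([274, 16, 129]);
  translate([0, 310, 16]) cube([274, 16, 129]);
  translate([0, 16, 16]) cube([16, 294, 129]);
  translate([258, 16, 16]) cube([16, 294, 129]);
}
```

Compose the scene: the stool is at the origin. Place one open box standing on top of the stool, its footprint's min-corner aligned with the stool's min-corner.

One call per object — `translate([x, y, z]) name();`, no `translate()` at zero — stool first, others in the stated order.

stool();
translate([0, 0, 390]) open_box();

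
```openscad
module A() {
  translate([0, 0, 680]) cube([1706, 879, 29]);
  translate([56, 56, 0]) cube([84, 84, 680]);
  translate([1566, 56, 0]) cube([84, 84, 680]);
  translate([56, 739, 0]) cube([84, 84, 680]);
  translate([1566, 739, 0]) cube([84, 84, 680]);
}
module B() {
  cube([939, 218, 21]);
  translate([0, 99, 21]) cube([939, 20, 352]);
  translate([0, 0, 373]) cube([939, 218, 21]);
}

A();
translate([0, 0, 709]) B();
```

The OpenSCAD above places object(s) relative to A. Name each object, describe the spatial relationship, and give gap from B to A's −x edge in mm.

A is a table. B is an I-beam. The I-beam is on top of the table. The gap from the I-beam to the table's −x edge is 0 mm.

The I-beam's min-x is at 0; the table's min-x is 0; gap = 0 mm.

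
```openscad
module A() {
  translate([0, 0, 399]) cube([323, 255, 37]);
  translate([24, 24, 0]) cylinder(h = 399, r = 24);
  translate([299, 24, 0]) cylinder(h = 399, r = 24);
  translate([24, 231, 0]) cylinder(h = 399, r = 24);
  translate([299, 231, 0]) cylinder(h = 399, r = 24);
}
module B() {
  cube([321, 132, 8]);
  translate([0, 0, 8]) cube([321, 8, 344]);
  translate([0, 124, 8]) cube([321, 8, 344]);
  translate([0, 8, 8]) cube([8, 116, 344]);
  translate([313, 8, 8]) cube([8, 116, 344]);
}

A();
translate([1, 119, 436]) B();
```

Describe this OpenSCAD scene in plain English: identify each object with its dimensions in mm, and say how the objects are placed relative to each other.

A is a simple wooden stool: a rectangular seat 323 mm (x) by 255 mm (y), 37 mm thick, top face at z = 436 mm, on four round legs, each 48 mm in diameter. The legs rest on z = 0, each leg's axis is inset half a diameter from the nearest pair of seat edges (so the leg's bounding box is flush with the corner).

B is an open-topped rectangular box: outside dimensions 321×132×352 mm, with a uniform wall and base thickness of 8 mm. The base is a full 321×132 slab on the floor; four walls sit on top of the base. The front and back walls (the −y and +y sides) span the full width; the two side walls fit between them.

The open box is on top of the stool.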